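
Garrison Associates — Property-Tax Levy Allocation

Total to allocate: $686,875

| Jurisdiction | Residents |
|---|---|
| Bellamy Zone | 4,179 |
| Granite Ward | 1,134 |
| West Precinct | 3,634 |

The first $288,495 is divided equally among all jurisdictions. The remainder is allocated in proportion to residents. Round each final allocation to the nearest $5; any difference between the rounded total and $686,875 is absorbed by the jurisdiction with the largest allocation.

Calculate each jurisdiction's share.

Bellamy Zone: $282,240 | Granite Ward: $146,660 | West Precinct: $257,975

$288,495 shared equally gives $96,165 per jurisdiction.
Remainder $398,380 by residents (total 8,947): Bellamy Zone 186,076.90 → $186,075; Granite Ward 50,493.23 → $50,495; West Precinct 161,809.87 → $161,810.
Totals: Bellamy Zone $96,165 + $186,075 = $282,240; Granite Ward $96,165 + $50,495 = $146,660; West Precinct $96,165 + $161,810 = $257,975.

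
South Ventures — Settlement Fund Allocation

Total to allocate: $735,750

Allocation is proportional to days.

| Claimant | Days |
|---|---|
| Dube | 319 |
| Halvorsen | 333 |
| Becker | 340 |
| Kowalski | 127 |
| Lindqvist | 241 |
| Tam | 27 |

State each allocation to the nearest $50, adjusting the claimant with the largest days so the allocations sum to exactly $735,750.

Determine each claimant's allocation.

Dube: $169,200; Halvorsen: $176,650; Becker: $180,400; Kowalski: $67,350; Lindqvist: $127,850; Tam: $14,300

Combined days = 1,387.
Pro-rata amounts: Dube 319/1,387 × $735,750 = 169,217.20; Halvorsen 333/1,387 × $735,750 = 176,643.66; Becker 340/1,387 × $735,750 = 180,356.89; Kowalski 127/1,387 × $735,750 = 67,368.60; Lindqvist 241/1,387 × $735,750 = 127,841.20; Tam 27/1,387 × $735,750 = 14,322.46.
At nearest $50: Dube $169,200; Halvorsen $176,650; Becker $180,350; Kowalski $67,350; Lindqvist $127,850; Tam $14,300. Sum = $735,700.
Difference $735,750 − $735,700 = +$50 applied to largest days (Becker): Becker becomes $180,400.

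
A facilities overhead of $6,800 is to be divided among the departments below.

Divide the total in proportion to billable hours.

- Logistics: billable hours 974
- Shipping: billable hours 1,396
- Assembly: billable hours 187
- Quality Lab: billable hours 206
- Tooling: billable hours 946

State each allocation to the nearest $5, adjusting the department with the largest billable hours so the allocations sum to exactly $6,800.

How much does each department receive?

Combined billable hours = 3,709.
Unrounded shares: Logistics 974/3,709 × $6,800 = 1,785.71; Shipping 1,396/3,709 × $6,800 = 2,559.40; Assembly 187/3,709 × $6,800 = 342.84; Quality Lab 206/3,709 × $6,800 = 377.68; Tooling 946/3,709 × $6,800 = 1,734.38.
Rounded to nearest $5: Logistics $1,785; Shipping $2,560; Assembly $345; Quality Lab $380; Tooling $1,735. Sum = $6,805.
Difference $6,800 − $6,805 = −$5 applied to largest billable hours (Shipping): Shipping becomes $2,555.

Logistics: $1,785 | Shipping: $2,555 | Assembly: $345 | Quality Lab: $380 | Tooling: $1,735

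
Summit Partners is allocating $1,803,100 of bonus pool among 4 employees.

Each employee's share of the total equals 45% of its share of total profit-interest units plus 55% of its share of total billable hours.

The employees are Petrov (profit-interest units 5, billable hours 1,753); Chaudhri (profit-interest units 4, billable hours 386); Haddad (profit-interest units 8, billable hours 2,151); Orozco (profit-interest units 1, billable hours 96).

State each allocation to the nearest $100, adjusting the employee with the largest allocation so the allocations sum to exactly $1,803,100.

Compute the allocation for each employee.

Petrov: $621,800 · Chaudhri: $267,600 · Haddad: $846,900 · Orozco: $66,800

Profit-interest units total 18; billable hours total 4,386.
Blended shares (45% profit-interest units + 55% billable hours): Petrov 0.3448; Chaudhri 0.1484; Haddad 0.4697; Orozco 0.0370.
Pro-rata amounts: Petrov 621,752.95; Chaudhri 267,587.28; Haddad 846,976.01; Orozco 66,783.77.
Rounded to nearest $100: Petrov $621,800; Chaudhri $267,600; Haddad $847,000; Orozco $66,800. Sum = $1,803,200.
Difference $1,803,100 − $1,803,200 = −$100 applied to largest allocation (Haddad): Haddad becomes $846,900.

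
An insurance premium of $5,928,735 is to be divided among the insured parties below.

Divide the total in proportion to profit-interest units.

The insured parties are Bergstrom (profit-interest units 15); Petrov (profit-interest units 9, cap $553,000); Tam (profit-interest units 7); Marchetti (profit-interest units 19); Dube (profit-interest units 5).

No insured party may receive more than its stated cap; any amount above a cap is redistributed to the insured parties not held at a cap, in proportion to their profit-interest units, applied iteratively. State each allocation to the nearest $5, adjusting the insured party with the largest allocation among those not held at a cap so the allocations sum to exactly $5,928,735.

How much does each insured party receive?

Bergstrom: $1,752,955 · Petrov: $553,000 · Tam: $818,045 · Marchetti: $2,220,415 · Dube: $584,320

Total profit-interest units = 55.
Pro-rata shares before constraints: Bergstrom 1,616,927.73; Petrov 970,156.64; Tam 754,566.27; Marchetti 2,048,108.45; Dube 538,975.91.
Cap binds for Petrov ($553,000); residual $5,375,735 reallocated over remaining profit-interest units 46.
Remaining shares: Bergstrom 1,752,957.07 → $1,752,955; Tam 818,046.63 → $818,045; Marchetti 2,220,412.28 → $2,220,410; Dube 584,319.02 → $584,320.
Rounding difference +$5 applied to Marchetti → $2,220,415.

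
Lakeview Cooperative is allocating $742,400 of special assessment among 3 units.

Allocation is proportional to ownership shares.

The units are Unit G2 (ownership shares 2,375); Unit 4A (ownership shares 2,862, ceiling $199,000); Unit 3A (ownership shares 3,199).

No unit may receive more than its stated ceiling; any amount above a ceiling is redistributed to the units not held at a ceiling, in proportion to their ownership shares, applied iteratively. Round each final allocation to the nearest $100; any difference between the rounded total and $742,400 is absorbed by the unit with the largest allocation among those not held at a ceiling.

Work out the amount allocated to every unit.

Unit G2: $231,500; Unit 4A: $199,000; Unit 3A: $311,900

Total ownership shares = 8,436.
Pro-rata shares before constraints: Unit G2 209,009.01; Unit 4A 251,866.86; Unit 3A 281,524.13.
Capped: Unit 4A ($199,000); remaining pool $543,400 reallocated over remaining ownership shares 5,574.
Remaining shares: Unit G2 231,534.80 → $231,500; Unit 3A 311,865.20 → $311,900.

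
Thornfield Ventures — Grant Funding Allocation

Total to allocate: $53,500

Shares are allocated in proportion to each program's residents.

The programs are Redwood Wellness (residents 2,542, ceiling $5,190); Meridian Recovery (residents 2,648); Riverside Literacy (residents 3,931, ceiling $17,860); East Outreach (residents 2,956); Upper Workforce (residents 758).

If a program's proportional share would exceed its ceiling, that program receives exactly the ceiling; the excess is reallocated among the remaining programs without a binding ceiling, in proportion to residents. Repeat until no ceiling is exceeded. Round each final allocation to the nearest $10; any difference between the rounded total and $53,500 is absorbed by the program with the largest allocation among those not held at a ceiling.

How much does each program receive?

Redwood Wellness: $5,190; Meridian Recovery: $12,670; Riverside Literacy: $17,860; East Outreach: $14,150; Upper Workforce: $3,630

Sum of residents: 12,835.
Proportional shares (ignoring caps): Redwood Wellness 10,595.79; Meridian Recovery 11,037.63; Riverside Literacy 16,385.55; East Outreach 12,321.46; Upper Workforce 3,159.56.
Held at cap: Redwood Wellness ($5,190); balance $48,310 reallocated over remaining residents 10,293.
Held at cap: Riverside Literacy ($17,860); balance $30,450 reallocated over remaining residents 6,362.
Shares after redistribution: Meridian Recovery 12,673.94 → $12,670; East Outreach 14,148.10 → $14,150; Upper Workforce 3,627.96 → $3,630.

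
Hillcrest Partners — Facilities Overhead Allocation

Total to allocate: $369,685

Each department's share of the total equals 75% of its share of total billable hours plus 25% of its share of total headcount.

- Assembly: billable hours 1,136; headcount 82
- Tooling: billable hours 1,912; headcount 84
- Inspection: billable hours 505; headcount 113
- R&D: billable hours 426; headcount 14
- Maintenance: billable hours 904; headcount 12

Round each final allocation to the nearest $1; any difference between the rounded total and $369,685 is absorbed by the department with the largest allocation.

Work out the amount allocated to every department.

Billable hours total 4,883; headcount total 305.
Composite weights (75% billable hours + 25% headcount): Assembly 0.2417; Tooling 0.3625; Inspection 0.1702; R&D 0.0769; Maintenance 0.1487.
Raw shares: Assembly 89,351.39; Tooling 134,019.83; Inspection 62,915.94; R&D 28,431.18; Maintenance 54,966.66.
After rounding ($1): Assembly $89,351; Tooling $134,020; Inspection $62,916; R&D $28,431; Maintenance $54,967. Sum = $369,685.
Rounded total matches; no reconciliation needed.

Assembly: $89,351 · Tooling: $134,020 · Inspection: $62,916 · R&D: $28,431 · Maintenance: $54,967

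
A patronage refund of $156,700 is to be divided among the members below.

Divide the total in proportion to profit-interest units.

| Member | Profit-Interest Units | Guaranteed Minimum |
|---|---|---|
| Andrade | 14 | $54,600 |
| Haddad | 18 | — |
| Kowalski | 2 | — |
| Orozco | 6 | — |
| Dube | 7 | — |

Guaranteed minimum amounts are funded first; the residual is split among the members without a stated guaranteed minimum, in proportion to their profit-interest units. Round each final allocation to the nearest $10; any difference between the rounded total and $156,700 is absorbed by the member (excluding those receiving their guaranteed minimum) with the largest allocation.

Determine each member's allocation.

Andrade: $54,600 | Haddad: $55,690 | Kowalski: $6,190 | Orozco: $18,560 | Dube: $21,660

Guaranteed amounts: Andrade $54,600. Residual $102,100.
Residual split over remaining profit-interest units 33: Haddad 55,690.91 → $55,690; Kowalski 6,187.88 → $6,190; Orozco 18,563.64 → $18,560; Dube 21,657.58 → $21,660.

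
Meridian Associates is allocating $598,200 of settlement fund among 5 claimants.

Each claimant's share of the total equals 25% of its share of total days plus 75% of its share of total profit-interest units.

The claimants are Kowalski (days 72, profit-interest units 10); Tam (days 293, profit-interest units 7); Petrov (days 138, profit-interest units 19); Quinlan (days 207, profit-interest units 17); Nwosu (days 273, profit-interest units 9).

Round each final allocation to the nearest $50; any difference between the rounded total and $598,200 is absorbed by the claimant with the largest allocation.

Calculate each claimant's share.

Totals — days 983, profit-interest units 62.
Composite weights (25% days + 75% profit-interest units): Kowalski 0.1393; Tam 0.1592; Petrov 0.2649; Quinlan 0.2583; Nwosu 0.1783.
Unrounded shares: Kowalski 83,316.72; Tam 95,229.97; Petrov 158,484.33; Quinlan 154,509.15; Nwosu 106,659.83.
Rounded to nearest $50: Kowalski $83,300; Tam $95,250; Petrov $158,500; Quinlan $154,500; Nwosu $106,650. Sum = $598,200.
No rounding difference to absorb.

Kowalski: $83,300 | Tam: $95,250 | Petrov: $158,500 | Quinlan: $154,500 | Nwosu: $106,650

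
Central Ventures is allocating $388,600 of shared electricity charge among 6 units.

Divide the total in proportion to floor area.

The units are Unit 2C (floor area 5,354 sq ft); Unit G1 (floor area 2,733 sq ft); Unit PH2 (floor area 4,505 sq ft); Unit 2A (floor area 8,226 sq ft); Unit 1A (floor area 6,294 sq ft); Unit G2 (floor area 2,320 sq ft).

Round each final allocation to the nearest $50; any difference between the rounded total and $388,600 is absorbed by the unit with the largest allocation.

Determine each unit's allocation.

Sum of floor area: 29,432.
Unrounded shares: Unit 2C 5,354/29,432 × $388,600 = 70,690.55; Unit G1 2,733/29,432 × $388,600 = 36,084.66; Unit PH2 4,505/29,432 × $388,600 = 59,480.94; Unit 2A 8,226/29,432 × $388,600 = 108,610.48; Unit 1A 6,294/29,432 × $388,600 = 83,101.67; Unit G2 2,320/29,432 × $388,600 = 30,631.69.
After rounding ($50): Unit 2C $70,700; Unit G1 $36,100; Unit PH2 $59,500; Unit 2A $108,600; Unit 1A $83,100; Unit G2 $30,650. Sum = $388,650.
Difference $388,600 − $388,650 = −$50 applied to largest allocation (Unit 2A): Unit 2A becomes $108,550.

Unit 2C: $70,700 · Unit G1: $36,100 · Unit PH2: $59,500 · Unit 2A: $108,550 · Unit 1A: $83,100 · Unit G2: $30,650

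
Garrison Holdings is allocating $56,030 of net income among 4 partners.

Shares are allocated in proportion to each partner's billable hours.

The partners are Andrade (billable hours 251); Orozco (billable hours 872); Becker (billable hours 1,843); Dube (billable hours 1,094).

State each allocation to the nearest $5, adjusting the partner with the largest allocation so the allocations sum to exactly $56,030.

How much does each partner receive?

Andrade: $3,465; Orozco: $12,035; Becker: $25,430; Dube: $15,100

Sum of billable hours: 4,060.
Pro-rata amounts: Andrade 251/4,060 × $56,030 = 3,463.92; Orozco 872/4,060 × $56,030 = 12,034.03; Becker 1,843/4,060 × $56,030 = 25,434.31; Dube 1,094/4,060 × $56,030 = 15,097.74.
Rounded to nearest $5: Andrade $3,465; Orozco $12,035; Becker $25,435; Dube $15,100. Sum = $56,035.
Difference $56,030 − $56,035 = −$5 applied to largest allocation (Becker): Becker becomes $25,430.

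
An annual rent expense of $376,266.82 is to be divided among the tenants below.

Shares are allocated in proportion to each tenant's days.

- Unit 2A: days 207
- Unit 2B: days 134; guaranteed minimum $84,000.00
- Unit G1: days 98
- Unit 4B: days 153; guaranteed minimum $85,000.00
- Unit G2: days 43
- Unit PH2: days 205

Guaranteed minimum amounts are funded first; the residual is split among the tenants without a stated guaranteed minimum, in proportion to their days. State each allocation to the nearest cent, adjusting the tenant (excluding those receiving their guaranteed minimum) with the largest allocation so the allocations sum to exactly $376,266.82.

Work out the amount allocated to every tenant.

Minimums first: Unit 2B $84,000.00; Unit 4B $85,000.00. Residual $207,266.82.
Residual split over remaining days 553: Unit 2A 77,584.5059 → $77,584.51; Unit G1 36,730.8289 → $36,730.83; Unit G2 16,116.5882 → $16,116.59; Unit PH2 76,834.8971 → $76,834.90.
Rounding difference −$0.01 applied to Unit 2A → $77,584.50.

Unit 2A: $77,584.50; Unit 2B: $84,000.00; Unit G1: $36,730.83; Unit 4B: $85,000.00; Unit G2: $16,116.59; Unit PH2: $76,834.90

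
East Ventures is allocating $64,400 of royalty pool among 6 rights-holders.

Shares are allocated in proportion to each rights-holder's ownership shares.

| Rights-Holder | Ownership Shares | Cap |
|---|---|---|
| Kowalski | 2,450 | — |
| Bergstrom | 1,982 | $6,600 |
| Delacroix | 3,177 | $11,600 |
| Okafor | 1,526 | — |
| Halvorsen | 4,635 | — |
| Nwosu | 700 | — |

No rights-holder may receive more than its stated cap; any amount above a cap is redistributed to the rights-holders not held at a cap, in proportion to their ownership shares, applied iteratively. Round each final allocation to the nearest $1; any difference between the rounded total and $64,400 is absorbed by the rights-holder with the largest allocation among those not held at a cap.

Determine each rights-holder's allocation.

Combined ownership shares = 14,470.
Pro-rata shares before constraints: Kowalski 10,903.94; Bergstrom 8,821.06; Delacroix 14,139.52; Okafor 6,791.60; Halvorsen 20,628.47; Nwosu 3,115.41.
Held at cap: Bergstrom ($6,600), Delacroix ($11,600); balance $46,200 reallocated over remaining ownership shares 9,311.
Remaining shares: Kowalski 12,156.59 → $12,157; Okafor 7,571.82 → $7,572; Halvorsen 22,998.28 → $22,998; Nwosu 3,473.31 → $3,473.

Kowalski: $12,157 · Bergstrom: $6,600 · Delacroix: $11,600 · Okafor: $7,572 · Halvorsen: $22,998 · Nwosu: $3,473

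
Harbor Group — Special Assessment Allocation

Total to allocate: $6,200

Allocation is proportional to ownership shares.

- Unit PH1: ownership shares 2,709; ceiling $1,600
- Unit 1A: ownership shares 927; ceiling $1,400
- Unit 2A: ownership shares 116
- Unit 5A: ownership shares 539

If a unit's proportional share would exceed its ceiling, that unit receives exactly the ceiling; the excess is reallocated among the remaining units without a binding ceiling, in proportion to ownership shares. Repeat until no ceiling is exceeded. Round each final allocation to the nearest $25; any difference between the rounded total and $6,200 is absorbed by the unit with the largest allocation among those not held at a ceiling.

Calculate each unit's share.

Combined ownership shares = 4,291.
Unconstrained shares: Unit PH1 3,914.19; Unit 1A 1,339.41; Unit 2A 167.61; Unit 5A 778.79.
Held at cap: Unit PH1 ($1,600); balance $4,600 reallocated over remaining ownership shares 1,582.
Held at cap: Unit 1A ($1,400); balance $3,200 reallocated over remaining ownership shares 655.
Remaining shares: Unit 2A 566.72 → $575; Unit 5A 2,633.28 → $2,625.

Unit PH1: $1,600 | Unit 1A: $1,400 | Unit 2A: $575 | Unit 5A: $2,625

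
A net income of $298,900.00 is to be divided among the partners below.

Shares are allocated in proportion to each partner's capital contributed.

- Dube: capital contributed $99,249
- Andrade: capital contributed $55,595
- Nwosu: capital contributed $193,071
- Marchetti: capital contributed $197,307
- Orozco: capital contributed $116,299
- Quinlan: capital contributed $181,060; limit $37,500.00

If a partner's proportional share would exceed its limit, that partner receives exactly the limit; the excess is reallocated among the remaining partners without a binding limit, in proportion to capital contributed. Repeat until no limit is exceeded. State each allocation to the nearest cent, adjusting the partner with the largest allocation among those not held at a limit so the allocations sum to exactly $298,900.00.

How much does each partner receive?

Dube: $39,218.24 | Andrade: $21,968.36 | Nwosu: $76,292.00 | Marchetti: $77,965.85 | Orozco: $45,955.55 | Quinlan: $37,500.00

Capital contributed total: 842,581.
Unconstrained shares: Dube 35,207.9220; Andrade 19,721.9561; Nwosu 68,490.6518; Marchetti 69,993.3446; Orozco 41,256.2960; Quinlan 64,229.8295.
Cap binds for Quinlan ($37,500.00); residual $261,400.00 reallocated over remaining capital contributed 661,521.
Shares after redistribution: Dube 39,218.2389 → $39,218.24; Andrade 21,968.3623 → $21,968.36; Nwosu 76,291.9989 → $76,292.00; Marchetti 77,965.8541 → $77,965.85; Orozco 45,955.5458 → $45,955.55.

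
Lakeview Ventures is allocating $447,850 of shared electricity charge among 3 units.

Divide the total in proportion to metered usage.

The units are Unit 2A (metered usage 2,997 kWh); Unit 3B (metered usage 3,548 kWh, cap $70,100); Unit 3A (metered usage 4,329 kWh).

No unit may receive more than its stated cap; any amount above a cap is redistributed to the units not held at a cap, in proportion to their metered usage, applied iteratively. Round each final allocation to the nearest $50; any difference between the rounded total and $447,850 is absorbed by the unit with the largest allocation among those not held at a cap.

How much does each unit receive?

Unit 2A: $154,550 | Unit 3B: $70,100 | Unit 3A: $223,200

Sum of metered usage: 10,874.
Unconstrained shares: Unit 2A 123,432.63; Unit 3B 146,125.79; Unit 3A 178,291.58.
Cap binds for Unit 3B ($70,100); remaining pool $377,750 reallocated over remaining metered usage 7,326.
Redistributed shares: Unit 2A 154,534.09 → $154,550; Unit 3A 223,215.91 → $223,200.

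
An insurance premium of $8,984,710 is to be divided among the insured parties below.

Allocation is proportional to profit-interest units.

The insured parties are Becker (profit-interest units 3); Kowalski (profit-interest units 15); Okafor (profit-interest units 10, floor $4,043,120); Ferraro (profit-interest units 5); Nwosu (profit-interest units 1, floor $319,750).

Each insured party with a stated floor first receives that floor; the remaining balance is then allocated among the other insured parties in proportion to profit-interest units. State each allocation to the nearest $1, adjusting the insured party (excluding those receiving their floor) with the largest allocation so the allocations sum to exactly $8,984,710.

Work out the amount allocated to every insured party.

Becker: $602,849 · Kowalski: $3,014,243 · Okafor: $4,043,120 · Ferraro: $1,004,748 · Nwosu: $319,750

Guaranteed amounts: Okafor $4,043,120; Nwosu $319,750. Remaining pool $4,621,840.
Remaining pool split over remaining profit-interest units 23: Becker 602,848.70 → $602,849; Kowalski 3,014,243.48 → $3,014,243; Ferraro 1,004,747.83 → $1,004,748.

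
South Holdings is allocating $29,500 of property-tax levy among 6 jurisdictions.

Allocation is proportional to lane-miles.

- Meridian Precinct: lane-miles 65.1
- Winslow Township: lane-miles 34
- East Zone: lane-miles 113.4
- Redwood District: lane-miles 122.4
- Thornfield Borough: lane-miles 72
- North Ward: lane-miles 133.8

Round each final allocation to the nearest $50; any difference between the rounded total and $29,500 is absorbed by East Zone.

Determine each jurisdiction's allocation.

Sum of lane-miles: 540.7.
Pro-rata amounts: Meridian Precinct 65.1/540.7 × $29,500 = 3,551.78; Winslow Township 34/540.7 × $29,500 = 1,855.00; East Zone 113.4/540.7 × $29,500 = 6,186.98; Redwood District 122.4/540.7 × $29,500 = 6,678.01; Thornfield Borough 72/540.7 × $29,500 = 3,928.24; North Ward 133.8/540.7 × $29,500 = 7,299.98.
After rounding ($50): Meridian Precinct $3,550; Winslow Township $1,850; East Zone $6,200; Redwood District $6,700; Thornfield Borough $3,950; North Ward $7,300. Sum = $29,550.
Difference $29,500 − $29,550 = −$50 applied to East Zone: East Zone becomes $6,150.

Meridian Precinct: $3,550; Winslow Township: $1,850; East Zone: $6,150; Redwood District: $6,700; Thornfield Borough: $3,950; North Ward: $7,300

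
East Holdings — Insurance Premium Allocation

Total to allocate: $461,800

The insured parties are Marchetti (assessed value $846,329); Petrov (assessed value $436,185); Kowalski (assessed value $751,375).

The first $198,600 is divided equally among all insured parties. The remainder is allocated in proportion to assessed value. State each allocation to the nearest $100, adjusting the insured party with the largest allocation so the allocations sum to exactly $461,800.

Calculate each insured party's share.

Marchetti: $175,800 · Petrov: $122,600 · Kowalski: $163,400

Equal tier: $198,600 ÷ 3 = $66,200 apiece.
Remainder $263,200 by assessed value (total 2,033,889): Marchetti 109,521.12 → $109,500; Petrov 56,445.51 → $56,400; Kowalski 97,233.38 → $97,200.
Rounding difference +$100 on remainder applied to Marchetti.
Totals: Marchetti $66,200 + $109,600 = $175,800; Petrov $66,200 + $56,400 = $122,600; Kowalski $66,200 + $97,200 = $163,400.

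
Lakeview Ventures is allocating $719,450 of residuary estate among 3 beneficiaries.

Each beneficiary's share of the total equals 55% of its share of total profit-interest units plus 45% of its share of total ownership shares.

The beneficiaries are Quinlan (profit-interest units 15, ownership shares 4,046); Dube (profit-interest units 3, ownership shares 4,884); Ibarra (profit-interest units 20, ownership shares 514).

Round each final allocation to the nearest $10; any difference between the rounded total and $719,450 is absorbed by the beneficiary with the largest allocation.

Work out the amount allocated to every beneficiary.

Profit-interest units total 38; ownership shares total 9,444.
Blended shares (55% profit-interest units + 45% ownership shares): Quinlan 0.4099; Dube 0.2761; Ibarra 0.3140.
Unrounded shares: Quinlan 294,898.48; Dube 198,669.10; Ibarra 225,882.43.
Rounded to nearest $10: Quinlan $294,900; Dube $198,670; Ibarra $225,880. Sum = $719,450.
Rounded total matches; no reconciliation needed.

Quinlan: $294,900 · Dube: $198,670 · Ibarra: $225,880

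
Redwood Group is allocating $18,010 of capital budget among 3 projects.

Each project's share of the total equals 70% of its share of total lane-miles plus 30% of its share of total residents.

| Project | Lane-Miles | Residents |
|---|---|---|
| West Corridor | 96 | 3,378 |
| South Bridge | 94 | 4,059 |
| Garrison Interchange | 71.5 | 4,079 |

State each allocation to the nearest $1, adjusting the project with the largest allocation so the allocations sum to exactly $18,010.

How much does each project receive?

West Corridor: $6,213 | South Bridge: $6,436 | Garrison Interchange: $5,361

Lane-miles total 261.5; residents total 11,516.
Composite weights (70% lane-miles + 30% residents): West Corridor 0.3450; South Bridge 0.3574; Garrison Interchange 0.2977.
Unrounded shares: West Corridor 6,213.06; South Bridge 6,436.15; Garrison Interchange 5,360.80.
At nearest $1: West Corridor $6,213; South Bridge $6,436; Garrison Interchange $5,361. Sum = $18,010.
Sum already equals the total — no adjustment.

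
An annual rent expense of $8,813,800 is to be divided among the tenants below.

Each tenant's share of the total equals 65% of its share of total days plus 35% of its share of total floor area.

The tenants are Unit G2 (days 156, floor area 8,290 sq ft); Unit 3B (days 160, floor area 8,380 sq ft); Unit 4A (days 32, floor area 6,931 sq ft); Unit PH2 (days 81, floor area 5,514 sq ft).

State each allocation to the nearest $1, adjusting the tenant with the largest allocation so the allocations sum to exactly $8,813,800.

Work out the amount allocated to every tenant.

Unit G2: $2,961,615 | Unit 3B: $3,024,567 | Unit 4A: $1,161,698 | Unit PH2: $1,665,920

Totals — days 429, floor area 29,115.
Blended shares (65% days + 35% floor area): Unit G2 0.3360; Unit 3B 0.3432; Unit 4A 0.1318; Unit PH2 0.1890.
Pro-rata amounts: Unit G2 2,961,614.58; Unit 3B 3,024,567.35; Unit 4A 1,161,698.00; Unit PH2 1,665,920.07.
After rounding ($1): Unit G2 $2,961,615; Unit 3B $3,024,567; Unit 4A $1,161,698; Unit PH2 $1,665,920. Sum = $8,813,800.
Sum already equals the total — no adjustment.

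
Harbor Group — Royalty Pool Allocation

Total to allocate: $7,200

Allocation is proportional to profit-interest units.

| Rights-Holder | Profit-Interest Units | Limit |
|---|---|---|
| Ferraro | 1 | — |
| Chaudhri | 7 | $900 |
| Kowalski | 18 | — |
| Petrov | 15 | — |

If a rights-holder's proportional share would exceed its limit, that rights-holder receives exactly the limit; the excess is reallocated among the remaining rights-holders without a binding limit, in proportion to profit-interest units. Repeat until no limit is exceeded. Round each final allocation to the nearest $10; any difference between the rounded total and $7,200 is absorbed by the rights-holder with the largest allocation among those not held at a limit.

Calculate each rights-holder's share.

Sum of profit-interest units: 41.
Proportional shares (ignoring caps): Ferraro 175.61; Chaudhri 1,229.27; Kowalski 3,160.98; Petrov 2,634.15.
Held at cap: Chaudhri ($900); residual $6,300 reallocated over remaining profit-interest units 34.
Redistributed shares: Ferraro 185.29 → $190; Kowalski 3,335.29 → $3,340; Petrov 2,779.41 → $2,780.
Rounding difference −$10 applied to Kowalski → $3,330.

Ferraro: $190 · Chaudhri: $900 · Kowalski: $3,330 · Petrov: $2,780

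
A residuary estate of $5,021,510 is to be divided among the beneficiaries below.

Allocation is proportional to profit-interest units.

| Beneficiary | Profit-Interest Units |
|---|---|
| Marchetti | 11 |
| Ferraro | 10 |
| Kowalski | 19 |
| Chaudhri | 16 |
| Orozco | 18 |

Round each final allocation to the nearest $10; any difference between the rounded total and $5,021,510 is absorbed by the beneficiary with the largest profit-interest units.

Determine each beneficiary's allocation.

Combined profit-interest units = 11 + 10 + 19 + 16 + 18 = 74.
Unrounded shares: Marchetti 746,440.68; Ferraro 678,582.43; Kowalski 1,289,306.62; Chaudhri 1,085,731.89; Orozco 1,221,448.38.
After rounding ($10): Marchetti $746,440; Ferraro $678,580; Kowalski $1,289,310; Chaudhri $1,085,730; Orozco $1,221,450. Sum = $5,021,510.
No rounding difference to absorb.

Marchetti: $746,440; Ferraro: $678,580; Kowalski: $1,289,310; Chaudhri: $1,085,730; Orozco: $1,221,450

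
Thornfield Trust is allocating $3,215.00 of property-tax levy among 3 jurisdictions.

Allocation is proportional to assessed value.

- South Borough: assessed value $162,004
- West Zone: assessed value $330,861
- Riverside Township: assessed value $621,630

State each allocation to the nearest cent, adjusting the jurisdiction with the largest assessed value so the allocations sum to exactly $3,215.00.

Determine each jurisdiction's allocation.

Sum of assessed value: 162,004 + 330,861 + 621,630 = 1,114,495.
Proportional shares: South Borough 467.3353; West Zone 954.4396; Riverside Township 1,793.2251.
Rounded to nearest cent: South Borough $467.34; West Zone $954.44; Riverside Township $1,793.23. Sum = $3,215.01.
Difference $3,215.00 − $3,215.01 = −$0.01 applied to largest assessed value (Riverside Township): Riverside Township becomes $1,793.22.

South Borough: $467.34 | West Zone: $954.44 | Riverside Township: $1,793.22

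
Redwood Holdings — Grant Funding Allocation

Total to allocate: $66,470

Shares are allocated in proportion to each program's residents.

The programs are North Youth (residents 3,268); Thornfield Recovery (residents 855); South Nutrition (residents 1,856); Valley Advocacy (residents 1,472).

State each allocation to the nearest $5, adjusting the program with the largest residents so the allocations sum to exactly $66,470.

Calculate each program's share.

North Youth: $29,160 · Thornfield Recovery: $7,625 · South Nutrition: $16,555 · Valley Advocacy: $13,130

Total residents = 7,451.
Unrounded shares: North Youth 3,268/7,451 × $66,470 = 29,153.67; Thornfield Recovery 855/7,451 × $66,470 = 7,627.41; South Nutrition 1,856/7,451 × $66,470 = 16,557.28; Valley Advocacy 1,472/7,451 × $66,470 = 13,131.64.
After rounding ($5): North Youth $29,155; Thornfield Recovery $7,625; South Nutrition $16,555; Valley Advocacy $13,130. Sum = $66,465.
Difference $66,470 − $66,465 = +$5 applied to largest residents (North Youth): North Youth becomes $29,160.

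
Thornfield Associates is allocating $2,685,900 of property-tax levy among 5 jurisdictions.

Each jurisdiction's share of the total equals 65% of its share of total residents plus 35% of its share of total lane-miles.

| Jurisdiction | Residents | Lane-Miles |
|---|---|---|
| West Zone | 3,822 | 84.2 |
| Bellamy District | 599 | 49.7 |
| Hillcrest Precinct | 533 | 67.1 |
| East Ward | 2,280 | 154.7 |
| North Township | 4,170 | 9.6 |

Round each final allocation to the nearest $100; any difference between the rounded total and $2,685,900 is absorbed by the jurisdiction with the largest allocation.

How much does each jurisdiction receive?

West Zone: $801,700 · Bellamy District: $219,600 · Hillcrest Precinct: $254,300 · East Ward: $747,200 · North Township: $663,100

Residents total 11,404; lane-miles total 365.3.
Composite weights (65% residents + 35% lane-miles): West Zone 0.2985; Bellamy District 0.0818; Hillcrest Precinct 0.0947; East Ward 0.2782; North Township 0.2469.
Raw shares: West Zone 801,789.59; Bellamy District 219,598.98; Hillcrest Precinct 254,272.32; East Ward 747,150.35; North Township 663,088.76.
At nearest $100: West Zone $801,800; Bellamy District $219,600; Hillcrest Precinct $254,300; East Ward $747,200; North Township $663,100. Sum = $2,686,000.
Difference $2,685,900 − $2,686,000 = −$100 applied to largest allocation (West Zone): West Zone becomes $801,700.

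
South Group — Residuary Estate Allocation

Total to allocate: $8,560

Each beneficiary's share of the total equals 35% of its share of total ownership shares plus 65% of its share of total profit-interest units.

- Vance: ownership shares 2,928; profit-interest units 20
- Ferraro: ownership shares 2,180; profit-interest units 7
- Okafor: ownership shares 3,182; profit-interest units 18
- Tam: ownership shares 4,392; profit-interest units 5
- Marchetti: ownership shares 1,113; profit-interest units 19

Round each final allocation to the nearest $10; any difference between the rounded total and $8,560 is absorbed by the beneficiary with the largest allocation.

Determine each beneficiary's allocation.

Totals — ownership shares 13,795, profit-interest units 69.
Composite weights (35% ownership shares + 65% profit-interest units): Vance 0.2627; Ferraro 0.1213; Okafor 0.2503; Tam 0.1585; Marchetti 0.2072.
Pro-rata amounts: Vance 2,248.66; Ferraro 1,037.92; Okafor 2,142.55; Tam 1,357.04; Marchetti 1,773.84.
After rounding ($10): Vance $2,250; Ferraro $1,040; Okafor $2,140; Tam $1,360; Marchetti $1,770. Sum = $8,560.
Sum already equals the total — no adjustment.

Vance: $2,250 | Ferraro: $1,040 | Okafor: $2,140 | Tam: $1,360 | Marchetti: $1,770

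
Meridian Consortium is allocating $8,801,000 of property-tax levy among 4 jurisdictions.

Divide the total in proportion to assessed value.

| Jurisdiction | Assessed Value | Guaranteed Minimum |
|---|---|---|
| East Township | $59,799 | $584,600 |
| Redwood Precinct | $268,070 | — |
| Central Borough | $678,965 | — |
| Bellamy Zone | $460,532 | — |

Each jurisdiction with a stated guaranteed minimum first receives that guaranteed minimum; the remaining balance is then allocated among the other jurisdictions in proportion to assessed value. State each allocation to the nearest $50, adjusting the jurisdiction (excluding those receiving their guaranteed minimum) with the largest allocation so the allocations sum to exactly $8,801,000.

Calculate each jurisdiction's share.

Fund the minimums — East Township $584,600. Remaining pool $8,216,400.
Remaining pool split over remaining assessed value 1,407,567: Redwood Precinct 1,564,806.75 → $1,564,800; Central Borough 3,963,326.81 → $3,963,350; Bellamy Zone 2,688,266.44 → $2,688,250.

East Township: $584,600; Redwood Precinct: $1,564,800; Central Borough: $3,963,350; Bellamy Zone: $2,688,250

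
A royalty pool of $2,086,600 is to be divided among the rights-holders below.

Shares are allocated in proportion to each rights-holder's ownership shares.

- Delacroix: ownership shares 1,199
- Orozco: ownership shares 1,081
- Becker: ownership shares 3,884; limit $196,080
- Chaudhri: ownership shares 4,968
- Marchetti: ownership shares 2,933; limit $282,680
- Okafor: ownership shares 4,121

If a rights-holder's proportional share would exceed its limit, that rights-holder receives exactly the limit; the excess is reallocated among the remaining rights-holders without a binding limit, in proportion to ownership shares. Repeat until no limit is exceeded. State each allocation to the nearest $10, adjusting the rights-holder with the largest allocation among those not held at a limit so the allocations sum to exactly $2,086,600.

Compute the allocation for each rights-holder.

Ownership shares total: 18,186.
Proportional shares (ignoring caps): Delacroix 137,569.20; Orozco 124,030.28; Becker 445,637.00; Chaudhri 570,011.48; Marchetti 336,522.48; Okafor 472,829.57.
Capped: Becker ($196,080), Marchetti ($282,680); remaining pool $1,607,840 reallocated over remaining ownership shares 11,369.
Shares after redistribution: Delacroix 169,566.38 → $169,570; Orozco 152,878.44 → $152,880; Chaudhri 702,590.30 → $702,590; Okafor 582,804.88 → $582,800.

Delacroix: $169,570; Orozco: $152,880; Becker: $196,080; Chaudhri: $702,590; Marchetti: $282,680; Okafor: $582,800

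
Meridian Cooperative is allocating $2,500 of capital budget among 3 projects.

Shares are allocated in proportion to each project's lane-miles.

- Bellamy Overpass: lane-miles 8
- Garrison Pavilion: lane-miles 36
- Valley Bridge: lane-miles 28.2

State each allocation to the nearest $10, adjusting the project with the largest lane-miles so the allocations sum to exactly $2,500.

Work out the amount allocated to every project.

Bellamy Overpass: $280; Garrison Pavilion: $1,240; Valley Bridge: $980

Total lane-miles = 72.2.
Raw shares: Bellamy Overpass 8/72.2 × $2,500 = 277.01; Garrison Pavilion 36/72.2 × $2,500 = 1,246.54; Valley Bridge 28.2/72.2 × $2,500 = 976.45.
Rounded to nearest $10: Bellamy Overpass $280; Garrison Pavilion $1,250; Valley Bridge $980. Sum = $2,510.
Difference $2,500 − $2,510 = −$10 applied to largest lane-miles (Garrison Pavilion): Garrison Pavilion becomes $1,240.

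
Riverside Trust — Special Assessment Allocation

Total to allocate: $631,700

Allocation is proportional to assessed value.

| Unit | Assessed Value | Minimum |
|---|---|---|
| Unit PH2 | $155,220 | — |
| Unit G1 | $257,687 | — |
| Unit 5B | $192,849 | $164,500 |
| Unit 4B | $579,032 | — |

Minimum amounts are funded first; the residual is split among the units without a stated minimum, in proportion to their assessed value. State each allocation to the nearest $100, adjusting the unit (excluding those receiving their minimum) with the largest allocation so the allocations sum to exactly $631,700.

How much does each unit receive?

Guaranteed amounts: Unit 5B $164,500. Residual $467,200.
Residual split over remaining assessed value 991,939: Unit PH2 73,108.11 → $73,100; Unit G1 121,369.73 → $121,400; Unit 4B 272,722.16 → $272,700.

Unit PH2: $73,100 | Unit G1: $121,400 | Unit 5B: $164,500 | Unit 4B: $272,700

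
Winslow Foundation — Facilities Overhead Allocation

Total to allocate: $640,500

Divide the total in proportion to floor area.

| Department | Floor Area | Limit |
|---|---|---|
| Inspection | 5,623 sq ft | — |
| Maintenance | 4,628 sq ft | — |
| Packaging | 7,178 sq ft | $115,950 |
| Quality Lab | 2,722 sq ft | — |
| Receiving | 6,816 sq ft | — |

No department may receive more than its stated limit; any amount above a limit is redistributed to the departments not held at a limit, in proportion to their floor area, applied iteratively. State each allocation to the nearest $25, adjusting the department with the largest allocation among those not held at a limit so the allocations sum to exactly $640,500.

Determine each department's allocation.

Inspection: $149,050; Maintenance: $122,675; Packaging: $115,950; Quality Lab: $72,150; Receiving: $180,675

Sum of floor area: 26,967.
Proportional shares (ignoring caps): Inspection 133,553.29; Maintenance 109,920.79; Packaging 170,486.48; Quality Lab 64,650.91; Receiving 161,888.53.
Capped: Packaging ($115,950); residual $524,550 reallocated over remaining floor area 19,789.
Remaining shares: Inspection 149,049.71 → $149,050; Maintenance 122,675.09 → $122,675; Quality Lab 72,152.46 → $72,150; Receiving 180,672.74 → $180,675.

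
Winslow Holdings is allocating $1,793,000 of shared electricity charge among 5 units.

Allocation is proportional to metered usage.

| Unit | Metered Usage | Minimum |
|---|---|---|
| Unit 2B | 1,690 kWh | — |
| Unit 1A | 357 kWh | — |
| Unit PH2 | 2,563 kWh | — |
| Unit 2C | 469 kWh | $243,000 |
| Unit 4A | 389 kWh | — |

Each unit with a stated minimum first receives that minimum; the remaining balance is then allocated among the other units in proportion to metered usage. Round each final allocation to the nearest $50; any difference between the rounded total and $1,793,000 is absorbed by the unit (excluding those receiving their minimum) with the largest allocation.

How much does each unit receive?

Unit 2B: $524,000 · Unit 1A: $110,700 · Unit PH2: $794,700 · Unit 2C: $243,000 · Unit 4A: $120,600

Minimums first: Unit 2C $243,000. Residual $1,550,000.
Residual split over remaining metered usage 4,999: Unit 2B 524,004.80 → $524,000; Unit 1A 110,692.14 → $110,700; Unit PH2 794,688.94 → $794,700; Unit 4A 120,614.12 → $120,600.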